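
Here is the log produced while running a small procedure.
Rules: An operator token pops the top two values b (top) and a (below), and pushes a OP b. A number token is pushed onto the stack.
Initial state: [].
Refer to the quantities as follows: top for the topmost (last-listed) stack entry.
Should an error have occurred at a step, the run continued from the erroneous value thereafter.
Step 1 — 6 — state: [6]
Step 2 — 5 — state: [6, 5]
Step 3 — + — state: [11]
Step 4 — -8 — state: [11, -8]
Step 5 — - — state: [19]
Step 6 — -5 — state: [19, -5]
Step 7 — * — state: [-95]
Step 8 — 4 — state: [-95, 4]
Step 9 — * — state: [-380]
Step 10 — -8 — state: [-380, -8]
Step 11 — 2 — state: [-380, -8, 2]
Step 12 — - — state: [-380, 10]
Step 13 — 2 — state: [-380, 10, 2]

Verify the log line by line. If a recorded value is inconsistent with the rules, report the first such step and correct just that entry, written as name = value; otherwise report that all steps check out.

1. push 6: top = 6 (matches)
2. push 5: top = 5 (in agreement)
3. 6 + 5 = 11 (agrees with the log)
4. push -8: top = -8 (exactly as logged)
5. 11 - -8 = 19 (no discrepancy)
6. push -5: top = -5 (confirmed correct)
7. 19 * -5 = -95 (checks out)
8. push 4: top = 4 (consistent with the log)
9. -95 * 4 = -380 (checks out)
10. push -8: top = -8 (agrees with the log)
11. push 2: top = 2 (exactly as logged)
12. -8 - 2 = -10 (the log disagrees here)
That makes step 12 the first incorrect line — top = -10 is what it should show.

step 12, top = -10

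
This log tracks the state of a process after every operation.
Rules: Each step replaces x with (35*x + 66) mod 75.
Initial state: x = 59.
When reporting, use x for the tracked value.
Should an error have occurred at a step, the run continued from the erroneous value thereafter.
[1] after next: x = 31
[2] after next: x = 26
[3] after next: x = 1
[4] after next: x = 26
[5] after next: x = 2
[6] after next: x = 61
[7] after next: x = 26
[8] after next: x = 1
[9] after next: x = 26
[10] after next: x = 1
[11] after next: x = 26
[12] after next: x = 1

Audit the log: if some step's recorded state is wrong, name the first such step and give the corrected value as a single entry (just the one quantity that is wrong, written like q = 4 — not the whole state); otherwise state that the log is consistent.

step 5, x = 1

Recomputing the run from the initial state:
step 1: x = 31
step 2: x = 26
step 3: x = 1
step 4: x = 26
step 5: x = 1
step 6: x = 26
step 7: x = 1
step 8: x = 26
step 9: x = 1
step 10: x = 26
step 11: x = 1
step 12: x = 26
The first disagreement with the log is at step 5, where the value should be x = 1.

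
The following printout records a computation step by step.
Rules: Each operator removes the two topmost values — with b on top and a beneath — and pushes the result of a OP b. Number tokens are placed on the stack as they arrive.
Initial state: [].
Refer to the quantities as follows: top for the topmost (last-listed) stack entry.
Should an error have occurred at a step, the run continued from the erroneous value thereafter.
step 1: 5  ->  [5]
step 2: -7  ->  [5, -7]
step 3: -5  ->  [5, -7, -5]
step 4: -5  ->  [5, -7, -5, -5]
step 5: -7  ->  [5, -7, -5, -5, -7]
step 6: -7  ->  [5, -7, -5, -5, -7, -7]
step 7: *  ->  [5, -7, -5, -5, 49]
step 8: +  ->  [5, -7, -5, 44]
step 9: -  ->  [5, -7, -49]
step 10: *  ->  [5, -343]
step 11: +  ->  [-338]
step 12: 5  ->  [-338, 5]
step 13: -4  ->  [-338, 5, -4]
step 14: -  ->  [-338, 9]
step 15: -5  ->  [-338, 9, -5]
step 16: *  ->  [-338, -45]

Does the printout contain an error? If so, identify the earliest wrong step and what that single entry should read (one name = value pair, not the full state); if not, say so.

1. push 5: top = 5 (verified)
2. push -7: top = -7 (confirmed correct)
3. push -5: top = -5 (same as recorded)
4. push -5: top = -5 (consistent with the printout)
5. push -7: top = -7 (verified)
6. push -7: top = -7 (verified)
7. -7 * -7 = 49 (consistent with the printout)
8. -5 + 49 = 44 (matches)
9. -5 - 44 = -49 (same as recorded)
10. -7 * -49 = 343 (this is not what the printout shows)
First deviation found at step 10; the corrected entry is top = 343.

step 10, top = 343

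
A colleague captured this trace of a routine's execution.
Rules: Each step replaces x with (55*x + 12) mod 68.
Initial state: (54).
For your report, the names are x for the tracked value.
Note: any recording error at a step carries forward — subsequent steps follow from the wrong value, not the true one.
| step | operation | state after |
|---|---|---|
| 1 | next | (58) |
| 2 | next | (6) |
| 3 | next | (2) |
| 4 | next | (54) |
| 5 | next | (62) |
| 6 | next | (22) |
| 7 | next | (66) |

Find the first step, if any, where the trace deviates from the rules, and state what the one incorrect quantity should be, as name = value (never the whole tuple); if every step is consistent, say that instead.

Recomputing the run from the initial state:
step 1: x = 58
step 2: x = 6
step 3: x = 2
step 4: x = 54
step 5: x = 58
step 6: x = 6
step 7: x = 2
The first disagreement with the trace is at step 5, where the value should be x = 58.

step 5, x = 58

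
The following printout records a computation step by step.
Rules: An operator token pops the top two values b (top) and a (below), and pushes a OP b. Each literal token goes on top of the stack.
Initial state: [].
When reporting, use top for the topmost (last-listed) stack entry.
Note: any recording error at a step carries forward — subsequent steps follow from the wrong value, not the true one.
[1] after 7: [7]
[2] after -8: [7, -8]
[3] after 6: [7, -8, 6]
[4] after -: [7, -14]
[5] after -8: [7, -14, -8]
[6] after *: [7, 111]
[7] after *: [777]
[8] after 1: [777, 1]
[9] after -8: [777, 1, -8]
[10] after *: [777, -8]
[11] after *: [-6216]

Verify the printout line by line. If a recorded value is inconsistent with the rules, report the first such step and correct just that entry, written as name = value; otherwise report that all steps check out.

step 6, top = 112

Step 1: push 7: top = 7 — in agreement.
Step 2: push -8: top = -8 — in agreement.
Step 3: push 6: top = 6 — in agreement.
Step 4: -8 - 6 = -14 — matches.
Step 5: push -8: top = -8 — consistent with the printout.
Step 6: -14 * -8 = 112 — this is not what the printout shows.
First incorrect step: 6; the correct value is top = 112.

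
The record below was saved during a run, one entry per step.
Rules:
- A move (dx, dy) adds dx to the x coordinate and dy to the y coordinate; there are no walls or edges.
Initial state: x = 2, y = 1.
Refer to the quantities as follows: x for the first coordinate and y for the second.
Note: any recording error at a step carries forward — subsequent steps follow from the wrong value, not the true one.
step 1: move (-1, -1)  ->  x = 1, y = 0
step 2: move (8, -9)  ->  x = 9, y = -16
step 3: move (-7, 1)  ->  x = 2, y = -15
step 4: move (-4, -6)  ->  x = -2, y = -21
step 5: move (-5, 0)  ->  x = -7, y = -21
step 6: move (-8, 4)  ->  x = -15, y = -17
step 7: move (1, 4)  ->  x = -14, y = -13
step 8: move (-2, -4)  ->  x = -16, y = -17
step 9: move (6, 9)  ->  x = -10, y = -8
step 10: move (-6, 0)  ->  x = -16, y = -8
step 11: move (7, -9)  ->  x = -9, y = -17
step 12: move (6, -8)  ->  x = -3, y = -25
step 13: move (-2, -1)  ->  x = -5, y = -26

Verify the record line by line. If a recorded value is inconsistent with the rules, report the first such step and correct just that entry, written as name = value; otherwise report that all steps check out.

step 2, y = -9

Recomputing the run from the initial state:
step 1: x = 1, y = 0
step 2: x = 9, y = -9
step 3: x = 2, y = -8
step 4: x = -2, y = -14
step 5: x = -7, y = -14
step 6: x = -15, y = -10
step 7: x = -14, y = -6
step 8: x = -16, y = -10
step 9: x = -10, y = -1
step 10: x = -16, y = -1
step 11: x = -9, y = -10
step 12: x = -3, y = -18
step 13: x = -5, y = -19
The first disagreement with the record is at step 2, where the value should be y = -9.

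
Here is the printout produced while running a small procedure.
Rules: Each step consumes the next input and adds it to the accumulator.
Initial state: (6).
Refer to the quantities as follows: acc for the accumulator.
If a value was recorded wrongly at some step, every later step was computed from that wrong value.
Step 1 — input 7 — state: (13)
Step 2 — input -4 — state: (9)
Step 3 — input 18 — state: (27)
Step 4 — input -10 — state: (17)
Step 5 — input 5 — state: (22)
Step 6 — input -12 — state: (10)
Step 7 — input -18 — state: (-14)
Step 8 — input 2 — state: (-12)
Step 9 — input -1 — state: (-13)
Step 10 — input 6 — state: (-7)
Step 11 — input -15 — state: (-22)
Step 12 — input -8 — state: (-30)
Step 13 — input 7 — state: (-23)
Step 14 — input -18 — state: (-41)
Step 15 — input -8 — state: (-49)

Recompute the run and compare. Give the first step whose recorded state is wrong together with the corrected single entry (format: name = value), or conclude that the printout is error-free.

1. acc = 6 + 7 = 13 (agrees with the printout)
2. acc = 13 + -4 = 9 (verified)
3. acc = 9 + 18 = 27 (checks out)
4. acc = 27 + -10 = 17 (in agreement)
5. acc = 17 + 5 = 22 (matches)
6. acc = 22 + -12 = 10 (checks out)
7. acc = 10 + -18 = -8 (not what was recorded)
Conclusion: step 7 carries the first error; the entry should be acc = -8.

step 7, acc = -8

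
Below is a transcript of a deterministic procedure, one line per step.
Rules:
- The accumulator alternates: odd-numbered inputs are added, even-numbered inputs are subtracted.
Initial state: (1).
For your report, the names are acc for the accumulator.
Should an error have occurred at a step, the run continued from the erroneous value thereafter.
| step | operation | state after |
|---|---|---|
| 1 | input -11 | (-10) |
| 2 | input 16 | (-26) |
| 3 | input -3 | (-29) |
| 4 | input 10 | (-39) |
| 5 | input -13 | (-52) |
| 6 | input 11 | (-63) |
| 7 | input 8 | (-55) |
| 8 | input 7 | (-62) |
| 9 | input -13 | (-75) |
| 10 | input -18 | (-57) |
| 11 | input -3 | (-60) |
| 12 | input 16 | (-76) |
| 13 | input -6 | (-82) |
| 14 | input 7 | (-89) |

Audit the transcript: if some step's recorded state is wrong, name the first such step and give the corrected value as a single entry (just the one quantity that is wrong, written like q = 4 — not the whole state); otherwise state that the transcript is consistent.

1. acc = 1 + -11 = -10 (consistent with the transcript)
2. acc = -10 - 16 = -26 (exactly as logged)
3. acc = -26 + -3 = -29 (matches)
4. acc = -29 - 10 = -39 (consistent with the transcript)
5. acc = -39 + -13 = -52 (consistent with the transcript)
6. acc = -52 - 11 = -63 (no discrepancy)
7. acc = -63 + 8 = -55 (exactly as logged)
8. acc = -55 - 7 = -62 (checks out)
9. acc = -62 + -13 = -75 (no discrepancy)
10. acc = -75 - -18 = -57 (in agreement)
11. acc = -57 + -3 = -60 (matches)
12. acc = -60 - 16 = -76 (consistent with the transcript)
13. acc = -76 + -6 = -82 (confirmed correct)
14. acc = -82 - 7 = -89 (checks out)
Each recorded entry agrees with the recomputation.

no error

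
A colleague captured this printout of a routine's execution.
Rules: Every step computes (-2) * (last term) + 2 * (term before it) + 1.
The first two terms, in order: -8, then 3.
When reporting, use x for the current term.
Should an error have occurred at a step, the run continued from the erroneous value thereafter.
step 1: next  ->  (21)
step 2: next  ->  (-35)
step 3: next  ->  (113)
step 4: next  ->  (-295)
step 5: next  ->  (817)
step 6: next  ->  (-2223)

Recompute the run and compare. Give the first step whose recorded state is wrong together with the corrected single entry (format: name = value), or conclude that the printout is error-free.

step 1, x = -21

Recomputing the run from the initial state:
step 1: x = -21
step 2: x = 49
step 3: x = -139
step 4: x = 377
step 5: x = -1031
step 6: x = 2817
The first disagreement with the printout is at step 1, where the value should be x = -21.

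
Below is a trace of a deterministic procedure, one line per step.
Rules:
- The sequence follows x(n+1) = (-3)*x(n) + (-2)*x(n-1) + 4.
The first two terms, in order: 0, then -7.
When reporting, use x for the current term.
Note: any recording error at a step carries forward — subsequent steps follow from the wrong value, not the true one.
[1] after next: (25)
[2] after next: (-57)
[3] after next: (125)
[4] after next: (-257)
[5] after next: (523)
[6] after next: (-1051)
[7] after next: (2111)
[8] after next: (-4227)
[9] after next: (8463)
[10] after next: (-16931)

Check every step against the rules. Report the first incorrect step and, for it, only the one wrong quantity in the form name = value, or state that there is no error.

Recomputing the run from the initial state:
step 1: x = 25
step 2: x = -57
step 3: x = 125
step 4: x = -257
step 5: x = 525
step 6: x = -1057
step 7: x = 2125
step 8: x = -4257
step 9: x = 8525
step 10: x = -17057
The first disagreement with the trace is at step 5, where the value should be x = 525.

step 5, x = 525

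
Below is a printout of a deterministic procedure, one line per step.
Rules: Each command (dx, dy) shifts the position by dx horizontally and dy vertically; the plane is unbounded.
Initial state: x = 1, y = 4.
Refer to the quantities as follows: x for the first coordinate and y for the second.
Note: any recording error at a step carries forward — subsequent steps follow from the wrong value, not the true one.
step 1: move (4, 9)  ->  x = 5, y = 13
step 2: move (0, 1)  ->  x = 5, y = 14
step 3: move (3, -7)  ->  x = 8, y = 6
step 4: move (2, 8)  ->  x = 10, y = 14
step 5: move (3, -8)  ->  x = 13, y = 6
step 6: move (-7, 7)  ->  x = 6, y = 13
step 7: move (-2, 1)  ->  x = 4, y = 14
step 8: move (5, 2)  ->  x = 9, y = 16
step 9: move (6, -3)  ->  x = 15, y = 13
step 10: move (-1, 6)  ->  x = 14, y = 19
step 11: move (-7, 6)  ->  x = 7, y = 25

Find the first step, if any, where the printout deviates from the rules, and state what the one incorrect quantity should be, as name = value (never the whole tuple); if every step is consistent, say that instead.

Recomputing the run from the initial state:
step 1: x = 5, y = 13
step 2: x = 5, y = 14
step 3: x = 8, y = 7
step 4: x = 10, y = 15
step 5: x = 13, y = 7
step 6: x = 6, y = 14
step 7: x = 4, y = 15
step 8: x = 9, y = 17
step 9: x = 15, y = 14
step 10: x = 14, y = 20
step 11: x = 7, y = 26
The first disagreement with the printout is at step 3, where the value should be y = 7.

step 3, y = 7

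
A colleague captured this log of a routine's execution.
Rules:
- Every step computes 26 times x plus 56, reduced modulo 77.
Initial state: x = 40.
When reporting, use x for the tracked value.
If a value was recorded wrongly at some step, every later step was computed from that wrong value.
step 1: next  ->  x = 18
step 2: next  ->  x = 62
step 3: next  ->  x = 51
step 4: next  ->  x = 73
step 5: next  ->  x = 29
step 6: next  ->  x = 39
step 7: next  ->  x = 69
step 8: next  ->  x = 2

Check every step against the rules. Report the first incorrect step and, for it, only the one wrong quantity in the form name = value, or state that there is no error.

1. x = (26*40 + 56) mod 77 = 18 (in agreement)
2. x = (26*18 + 56) mod 77 = 62 (no discrepancy)
3. x = (26*62 + 56) mod 77 = 51 (agrees with the log)
4. x = (26*51 + 56) mod 77 = 73 (agrees with the log)
5. x = (26*73 + 56) mod 77 = 29 (checks out)
6. x = (26*29 + 56) mod 77 = 40 (the log disagrees here)
First incorrect step: 6; the correct value is x = 40.

step 6, x = 40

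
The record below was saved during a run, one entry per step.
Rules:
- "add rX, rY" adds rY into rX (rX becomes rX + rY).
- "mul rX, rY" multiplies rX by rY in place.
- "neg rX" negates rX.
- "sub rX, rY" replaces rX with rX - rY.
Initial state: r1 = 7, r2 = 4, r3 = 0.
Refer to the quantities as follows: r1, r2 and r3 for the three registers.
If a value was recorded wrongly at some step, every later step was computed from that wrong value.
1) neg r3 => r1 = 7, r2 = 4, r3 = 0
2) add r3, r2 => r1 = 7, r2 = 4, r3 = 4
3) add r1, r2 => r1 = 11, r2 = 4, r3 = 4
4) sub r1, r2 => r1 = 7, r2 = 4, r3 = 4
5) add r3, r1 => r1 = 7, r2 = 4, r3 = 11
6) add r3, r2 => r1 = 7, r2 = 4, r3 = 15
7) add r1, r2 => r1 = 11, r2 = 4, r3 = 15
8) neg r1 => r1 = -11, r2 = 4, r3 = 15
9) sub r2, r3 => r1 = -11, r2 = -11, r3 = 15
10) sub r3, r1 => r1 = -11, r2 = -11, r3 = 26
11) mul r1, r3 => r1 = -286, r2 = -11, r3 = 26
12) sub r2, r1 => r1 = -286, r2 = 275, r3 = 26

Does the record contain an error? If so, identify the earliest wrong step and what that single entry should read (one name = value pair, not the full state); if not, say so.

Step 1: r3 = -(0) = 0 — in agreement.
Step 2: r3 = 0 + 4 = 4 — matches.
Step 3: r1 = 7 + 4 = 11 — matches.
Step 4: r1 = 11 - 4 = 7 — verified.
Step 5: r3 = 4 + 7 = 11 — no discrepancy.
Step 6: r3 = 11 + 4 = 15 — matches.
Step 7: r1 = 7 + 4 = 11 — exactly as logged.
Step 8: r1 = -(11) = -11 — checks out.
Step 9: r2 = 4 - 15 = -11 — no discrepancy.
Step 10: r3 = 15 - -11 = 26 — exactly as logged.
Step 11: r1 = -11 * 26 = -286 — same as recorded.
Step 12: r2 = -11 - -286 = 275 — no discrepancy.
Each recorded entry agrees with the recomputation.

no error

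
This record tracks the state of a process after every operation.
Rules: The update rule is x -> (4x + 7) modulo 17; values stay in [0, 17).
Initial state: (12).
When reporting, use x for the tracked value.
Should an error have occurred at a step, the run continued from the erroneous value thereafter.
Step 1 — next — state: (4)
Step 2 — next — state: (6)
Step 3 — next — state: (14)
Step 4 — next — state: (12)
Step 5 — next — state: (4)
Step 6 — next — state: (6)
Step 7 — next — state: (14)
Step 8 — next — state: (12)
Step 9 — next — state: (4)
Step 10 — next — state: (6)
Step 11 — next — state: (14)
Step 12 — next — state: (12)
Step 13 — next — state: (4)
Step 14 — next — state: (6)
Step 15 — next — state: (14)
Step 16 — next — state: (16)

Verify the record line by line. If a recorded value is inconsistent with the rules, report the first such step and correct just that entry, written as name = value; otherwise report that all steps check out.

step 16, x = 12

Recomputing the run from the initial state:
step 1: x = 4
step 2: x = 6
step 3: x = 14
step 4: x = 12
step 5: x = 4
step 6: x = 6
step 7: x = 14
step 8: x = 12
step 9: x = 4
step 10: x = 6
step 11: x = 14
step 12: x = 12
step 13: x = 4
step 14: x = 6
step 15: x = 14
step 16: x = 12
The first disagreement with the record is at step 16, where the value should be x = 12.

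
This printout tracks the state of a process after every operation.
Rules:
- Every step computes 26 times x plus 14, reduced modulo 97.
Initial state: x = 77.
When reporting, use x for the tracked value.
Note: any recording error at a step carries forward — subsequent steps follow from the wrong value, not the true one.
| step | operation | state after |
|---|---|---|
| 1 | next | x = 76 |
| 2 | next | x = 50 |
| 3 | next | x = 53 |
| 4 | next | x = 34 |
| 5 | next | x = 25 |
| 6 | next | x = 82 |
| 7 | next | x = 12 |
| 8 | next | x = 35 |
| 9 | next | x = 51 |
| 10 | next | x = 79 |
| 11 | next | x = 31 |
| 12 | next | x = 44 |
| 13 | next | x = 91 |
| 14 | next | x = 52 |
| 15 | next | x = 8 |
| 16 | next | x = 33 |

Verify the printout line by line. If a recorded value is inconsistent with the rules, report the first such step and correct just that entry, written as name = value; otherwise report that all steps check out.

step 1: x = (26*77 + 14) mod 97 = 76 -> verified
step 2: x = (26*76 + 14) mod 97 = 50 -> matches
step 3: x = (26*50 + 14) mod 97 = 53 -> confirmed correct
step 4: x = (26*53 + 14) mod 97 = 34 -> exactly as logged
step 5: x = (26*34 + 14) mod 97 = 25 -> consistent with the printout
step 6: x = (26*25 + 14) mod 97 = 82 -> verified
step 7: x = (26*82 + 14) mod 97 = 12 -> exactly as logged
step 8: x = (26*12 + 14) mod 97 = 35 -> agrees with the printout
step 9: x = (26*35 + 14) mod 97 = 51 -> in agreement
step 10: x = (26*51 + 14) mod 97 = 79 -> consistent with the printout
step 11: x = (26*79 + 14) mod 97 = 31 -> consistent with the printout
step 12: x = (26*31 + 14) mod 97 = 44 -> matches
step 13: x = (26*44 + 14) mod 97 = 91 -> same as recorded
step 14: x = (26*91 + 14) mod 97 = 52 -> no discrepancy
step 15: x = (26*52 + 14) mod 97 = 8 -> same as recorded
step 16: x = (26*8 + 14) mod 97 = 28 -> this is not what the printout shows
The audit stops at step 16: the recorded entry is wrong and should be x = 28.

step 16, x = 28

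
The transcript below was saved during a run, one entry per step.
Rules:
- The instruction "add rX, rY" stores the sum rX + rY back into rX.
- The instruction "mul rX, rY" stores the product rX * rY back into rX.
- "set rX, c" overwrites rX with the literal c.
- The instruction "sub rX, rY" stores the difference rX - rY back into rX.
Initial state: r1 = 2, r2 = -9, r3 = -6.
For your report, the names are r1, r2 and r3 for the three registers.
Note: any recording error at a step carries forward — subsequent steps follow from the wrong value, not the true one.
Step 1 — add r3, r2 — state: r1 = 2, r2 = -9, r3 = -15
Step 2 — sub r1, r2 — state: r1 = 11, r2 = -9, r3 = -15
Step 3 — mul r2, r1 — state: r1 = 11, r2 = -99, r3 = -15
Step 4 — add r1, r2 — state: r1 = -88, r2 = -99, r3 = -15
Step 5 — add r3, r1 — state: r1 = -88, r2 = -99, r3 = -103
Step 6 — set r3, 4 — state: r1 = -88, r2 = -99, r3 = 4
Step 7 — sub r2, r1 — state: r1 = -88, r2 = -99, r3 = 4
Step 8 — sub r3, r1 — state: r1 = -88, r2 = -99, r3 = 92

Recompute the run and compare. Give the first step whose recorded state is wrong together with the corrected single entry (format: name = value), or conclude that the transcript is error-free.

step 7, r2 = -11

1. r3 = -6 + -9 = -15 (no discrepancy)
2. r1 = 2 - -9 = 11 (verified)
3. r2 = -9 * 11 = -99 (verified)
4. r1 = 11 + -99 = -88 (no discrepancy)
5. r3 = -15 + -88 = -103 (verified)
6. r3 = 4 (consistent with the transcript)
7. r2 = -99 - -88 = -11 (the recorded entry deviates here)
That makes step 7 the first incorrect line — r2 = -11 is what it should show.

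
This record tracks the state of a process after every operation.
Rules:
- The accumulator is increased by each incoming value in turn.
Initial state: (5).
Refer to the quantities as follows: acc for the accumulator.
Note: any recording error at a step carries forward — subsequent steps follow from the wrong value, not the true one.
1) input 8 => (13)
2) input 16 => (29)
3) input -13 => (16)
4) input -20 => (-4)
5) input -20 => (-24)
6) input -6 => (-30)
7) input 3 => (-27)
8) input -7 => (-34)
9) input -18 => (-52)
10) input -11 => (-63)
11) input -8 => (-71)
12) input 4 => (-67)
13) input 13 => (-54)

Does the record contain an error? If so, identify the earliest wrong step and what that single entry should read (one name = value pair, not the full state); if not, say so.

Step 1: acc = 5 + 8 = 13 — in agreement.
Step 2: acc = 13 + 16 = 29 — verified.
Step 3: acc = 29 + -13 = 16 — no discrepancy.
Step 4: acc = 16 + -20 = -4 — agrees with the record.
Step 5: acc = -4 + -20 = -24 — agrees with the record.
Step 6: acc = -24 + -6 = -30 — agrees with the record.
Step 7: acc = -30 + 3 = -27 — verified.
Step 8: acc = -27 + -7 = -34 — in agreement.
Step 9: acc = -34 + -18 = -52 — no discrepancy.
Step 10: acc = -52 + -11 = -63 — verified.
Step 11: acc = -63 + -8 = -71 — no discrepancy.
Step 12: acc = -71 + 4 = -67 — exactly as logged.
Step 13: acc = -67 + 13 = -54 — in agreement.
Every step is consistent.

no error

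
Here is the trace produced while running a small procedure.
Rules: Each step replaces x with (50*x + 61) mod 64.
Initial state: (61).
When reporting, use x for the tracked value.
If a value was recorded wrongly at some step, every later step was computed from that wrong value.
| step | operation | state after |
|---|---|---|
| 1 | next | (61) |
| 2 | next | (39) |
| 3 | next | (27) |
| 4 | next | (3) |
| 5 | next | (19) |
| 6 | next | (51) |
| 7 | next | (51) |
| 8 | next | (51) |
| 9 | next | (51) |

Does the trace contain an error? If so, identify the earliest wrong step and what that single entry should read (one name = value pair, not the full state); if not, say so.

step 1, x = 39

1. x = (50*61 + 61) mod 64 = 39 (a discrepancy with the trace)
So the first discrepancy is step 1, where the right value is x = 39.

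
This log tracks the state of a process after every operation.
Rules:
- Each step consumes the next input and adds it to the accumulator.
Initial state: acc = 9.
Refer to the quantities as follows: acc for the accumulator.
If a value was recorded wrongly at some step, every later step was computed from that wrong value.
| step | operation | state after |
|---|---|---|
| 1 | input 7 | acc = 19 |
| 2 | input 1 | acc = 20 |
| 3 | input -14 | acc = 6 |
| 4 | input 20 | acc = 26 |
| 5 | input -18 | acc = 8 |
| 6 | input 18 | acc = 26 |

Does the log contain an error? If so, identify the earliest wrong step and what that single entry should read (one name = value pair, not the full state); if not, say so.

step 1, acc = 16

Recomputing the run from the initial state:
step 1: acc = 16
step 2: acc = 17
step 3: acc = 3
step 4: acc = 23
step 5: acc = 5
step 6: acc = 23
The first disagreement with the log is at step 1, where the value should be acc = 16.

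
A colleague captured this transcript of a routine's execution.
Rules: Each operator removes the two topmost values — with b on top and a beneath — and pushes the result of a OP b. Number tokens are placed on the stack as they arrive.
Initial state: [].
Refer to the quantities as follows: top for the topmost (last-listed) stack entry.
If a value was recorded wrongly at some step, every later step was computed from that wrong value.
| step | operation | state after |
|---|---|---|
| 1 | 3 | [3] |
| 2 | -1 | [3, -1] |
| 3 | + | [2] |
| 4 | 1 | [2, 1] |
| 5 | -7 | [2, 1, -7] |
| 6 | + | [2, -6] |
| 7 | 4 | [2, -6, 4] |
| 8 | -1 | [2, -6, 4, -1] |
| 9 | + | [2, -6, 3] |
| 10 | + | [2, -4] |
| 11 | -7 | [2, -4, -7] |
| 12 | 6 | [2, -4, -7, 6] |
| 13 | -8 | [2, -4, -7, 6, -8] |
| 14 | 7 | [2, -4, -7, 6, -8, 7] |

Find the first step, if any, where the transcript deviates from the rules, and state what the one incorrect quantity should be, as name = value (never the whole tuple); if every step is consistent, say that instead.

step 10, top = -3

Recomputing the run from the initial state:
step 1: [3]
step 2: [3, -1]
step 3: [2]
step 4: [2, 1]
step 5: [2, 1, -7]
step 6: [2, -6]
step 7: [2, -6, 4]
step 8: [2, -6, 4, -1]
step 9: [2, -6, 3]
step 10: [2, -3]
step 11: [2, -3, -7]
step 12: [2, -3, -7, 6]
step 13: [2, -3, -7, 6, -8]
step 14: [2, -3, -7, 6, -8, 7]
The first disagreement with the transcript is at step 10, where the value should be top = -3.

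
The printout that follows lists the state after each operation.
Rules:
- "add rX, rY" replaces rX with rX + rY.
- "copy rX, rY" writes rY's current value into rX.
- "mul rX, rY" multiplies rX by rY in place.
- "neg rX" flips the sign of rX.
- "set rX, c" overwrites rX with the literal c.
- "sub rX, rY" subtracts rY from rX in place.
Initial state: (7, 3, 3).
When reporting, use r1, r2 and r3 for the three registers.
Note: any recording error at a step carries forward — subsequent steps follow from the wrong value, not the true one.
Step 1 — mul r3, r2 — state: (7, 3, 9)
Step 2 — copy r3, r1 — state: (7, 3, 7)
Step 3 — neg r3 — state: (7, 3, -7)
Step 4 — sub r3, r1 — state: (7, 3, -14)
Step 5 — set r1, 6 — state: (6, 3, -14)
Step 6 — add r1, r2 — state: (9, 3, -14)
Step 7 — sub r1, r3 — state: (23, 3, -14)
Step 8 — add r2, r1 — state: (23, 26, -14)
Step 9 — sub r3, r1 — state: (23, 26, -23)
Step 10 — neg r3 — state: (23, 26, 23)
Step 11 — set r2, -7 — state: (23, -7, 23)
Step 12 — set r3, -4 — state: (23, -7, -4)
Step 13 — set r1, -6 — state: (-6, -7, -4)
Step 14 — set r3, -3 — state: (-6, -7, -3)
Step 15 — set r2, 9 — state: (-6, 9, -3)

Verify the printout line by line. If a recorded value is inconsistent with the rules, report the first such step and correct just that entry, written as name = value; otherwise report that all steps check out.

step 9, r3 = -37

1. r3 = 3 * 3 = 9 (verified)
2. r3 = 7 (checks out)
3. r3 = -(7) = -7 (checks out)
4. r3 = -7 - 7 = -14 (agrees with the printout)
5. r1 = 6 (same as recorded)
6. r1 = 6 + 3 = 9 (checks out)
7. r1 = 9 - -14 = 23 (verified)
8. r2 = 3 + 23 = 26 (checks out)
9. r3 = -14 - 23 = -37 (the printout has a different value)
So the first discrepancy is step 9, where the right value is r3 = -37.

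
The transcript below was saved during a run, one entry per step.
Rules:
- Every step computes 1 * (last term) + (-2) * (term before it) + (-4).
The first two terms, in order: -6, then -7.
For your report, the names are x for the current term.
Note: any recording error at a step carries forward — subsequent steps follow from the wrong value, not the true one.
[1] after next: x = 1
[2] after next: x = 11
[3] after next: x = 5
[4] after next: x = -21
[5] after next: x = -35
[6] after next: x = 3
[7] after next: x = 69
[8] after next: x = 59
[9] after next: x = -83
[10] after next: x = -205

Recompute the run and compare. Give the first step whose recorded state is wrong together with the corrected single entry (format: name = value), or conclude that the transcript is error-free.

no error

Recomputing the run from the initial state:
step 1: x = 1
step 2: x = 11
step 3: x = 5
step 4: x = -21
step 5: x = -35
step 6: x = 3
step 7: x = 69
step 8: x = 59
step 9: x = -83
step 10: x = -205
This matches the transcript at every step.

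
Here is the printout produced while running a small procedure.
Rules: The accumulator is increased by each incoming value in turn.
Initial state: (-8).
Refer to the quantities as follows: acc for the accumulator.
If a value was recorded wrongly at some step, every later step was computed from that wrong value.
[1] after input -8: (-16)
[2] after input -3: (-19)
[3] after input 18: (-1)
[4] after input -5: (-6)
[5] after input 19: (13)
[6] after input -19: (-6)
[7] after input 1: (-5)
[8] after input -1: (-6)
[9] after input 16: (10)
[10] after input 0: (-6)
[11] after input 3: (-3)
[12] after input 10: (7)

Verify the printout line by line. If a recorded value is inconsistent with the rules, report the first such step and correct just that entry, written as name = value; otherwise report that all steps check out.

step 10, acc = 10

Step 1: acc = -8 + -8 = -16 — confirmed correct.
Step 2: acc = -16 + -3 = -19 — agrees with the printout.
Step 3: acc = -19 + 18 = -1 — in agreement.
Step 4: acc = -1 + -5 = -6 — consistent with the printout.
Step 5: acc = -6 + 19 = 13 — in agreement.
Step 6: acc = 13 + -19 = -6 — agrees with the printout.
Step 7: acc = -6 + 1 = -5 — same as recorded.
Step 8: acc = -5 + -1 = -6 — same as recorded.
Step 9: acc = -6 + 16 = 10 — exactly as logged.
Step 10: acc = 10 + 0 = 10 — first mismatch against the printout.
First incorrect step: 10; the correct value is acc = 10.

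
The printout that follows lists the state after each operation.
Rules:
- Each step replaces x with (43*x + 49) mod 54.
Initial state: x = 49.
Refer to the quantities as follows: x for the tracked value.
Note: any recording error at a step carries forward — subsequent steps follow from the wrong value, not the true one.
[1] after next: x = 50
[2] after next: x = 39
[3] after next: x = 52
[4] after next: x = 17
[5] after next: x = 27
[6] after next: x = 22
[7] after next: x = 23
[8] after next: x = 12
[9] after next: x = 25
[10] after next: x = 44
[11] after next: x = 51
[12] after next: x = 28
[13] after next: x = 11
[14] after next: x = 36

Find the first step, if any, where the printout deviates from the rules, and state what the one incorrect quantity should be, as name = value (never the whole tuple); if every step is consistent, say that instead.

step 5, x = 24

Recomputing the run from the initial state:
step 1: x = 50
step 2: x = 39
step 3: x = 52
step 4: x = 17
step 5: x = 24
step 6: x = 1
step 7: x = 38
step 8: x = 9
step 9: x = 4
step 10: x = 5
step 11: x = 48
step 12: x = 7
step 13: x = 26
step 14: x = 33
The first disagreement with the printout is at step 5, where the value should be x = 24.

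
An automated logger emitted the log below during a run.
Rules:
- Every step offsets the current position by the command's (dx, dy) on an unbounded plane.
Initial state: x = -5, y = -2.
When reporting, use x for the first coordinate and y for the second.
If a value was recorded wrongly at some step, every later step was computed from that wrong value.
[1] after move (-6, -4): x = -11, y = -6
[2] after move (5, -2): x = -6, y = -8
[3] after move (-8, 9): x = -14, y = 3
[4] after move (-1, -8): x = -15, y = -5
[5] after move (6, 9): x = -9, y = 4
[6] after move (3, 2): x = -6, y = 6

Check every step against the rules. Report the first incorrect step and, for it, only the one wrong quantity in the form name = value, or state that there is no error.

Step 1: x = -5 + (-6) = -11, y = -2 + (-4) = -6 — same as recorded.
Step 2: x = -11 + (5) = -6, y = -6 + (-2) = -8 — confirmed correct.
Step 3: x = -6 + (-8) = -14, y = -8 + (9) = 1 — the log has a different value.
Conclusion: step 3 carries the first error; the entry should be y = 1.

step 3, y = 1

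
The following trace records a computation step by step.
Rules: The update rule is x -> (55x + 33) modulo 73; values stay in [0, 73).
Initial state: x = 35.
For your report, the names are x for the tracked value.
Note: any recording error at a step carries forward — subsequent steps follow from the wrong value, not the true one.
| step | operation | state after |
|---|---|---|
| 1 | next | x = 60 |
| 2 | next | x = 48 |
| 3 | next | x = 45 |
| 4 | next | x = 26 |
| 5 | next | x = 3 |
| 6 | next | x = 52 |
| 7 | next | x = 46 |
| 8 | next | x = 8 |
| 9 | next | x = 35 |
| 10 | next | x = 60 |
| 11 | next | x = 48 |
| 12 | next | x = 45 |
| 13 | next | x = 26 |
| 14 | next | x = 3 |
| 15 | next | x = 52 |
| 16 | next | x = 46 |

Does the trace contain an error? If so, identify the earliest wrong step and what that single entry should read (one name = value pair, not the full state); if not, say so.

no error

Recomputing the run from the initial state:
step 1: x = 60
step 2: x = 48
step 3: x = 45
step 4: x = 26
step 5: x = 3
step 6: x = 52
step 7: x = 46
step 8: x = 8
step 9: x = 35
step 10: x = 60
step 11: x = 48
step 12: x = 45
step 13: x = 26
step 14: x = 3
step 15: x = 52
step 16: x = 46
This matches the trace at every step.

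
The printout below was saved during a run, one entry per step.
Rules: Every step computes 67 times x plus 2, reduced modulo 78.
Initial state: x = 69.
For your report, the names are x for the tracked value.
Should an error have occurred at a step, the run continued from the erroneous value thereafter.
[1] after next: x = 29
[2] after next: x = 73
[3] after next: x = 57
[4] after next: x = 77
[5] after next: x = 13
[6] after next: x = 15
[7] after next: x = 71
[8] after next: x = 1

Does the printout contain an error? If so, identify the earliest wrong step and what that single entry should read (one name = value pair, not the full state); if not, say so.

step 1, x = 23

step 1: x = (67*69 + 2) mod 78 = 23 -> first mismatch against the printout
That makes step 1 the first incorrect line — x = 23 is what it should show.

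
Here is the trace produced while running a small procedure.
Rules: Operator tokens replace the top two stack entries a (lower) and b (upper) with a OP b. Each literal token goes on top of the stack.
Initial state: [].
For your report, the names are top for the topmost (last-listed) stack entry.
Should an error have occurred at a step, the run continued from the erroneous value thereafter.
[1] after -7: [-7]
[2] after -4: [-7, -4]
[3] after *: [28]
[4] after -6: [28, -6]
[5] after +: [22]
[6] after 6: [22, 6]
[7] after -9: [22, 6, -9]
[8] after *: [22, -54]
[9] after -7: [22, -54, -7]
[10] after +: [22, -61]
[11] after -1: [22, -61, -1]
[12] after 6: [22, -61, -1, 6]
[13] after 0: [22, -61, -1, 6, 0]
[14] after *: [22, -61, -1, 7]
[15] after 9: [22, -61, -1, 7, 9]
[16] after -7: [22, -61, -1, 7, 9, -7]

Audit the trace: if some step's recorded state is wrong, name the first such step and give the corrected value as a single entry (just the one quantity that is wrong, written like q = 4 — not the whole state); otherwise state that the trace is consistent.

Recomputing the run from the initial state:
step 1: [-7]
step 2: [-7, -4]
step 3: [28]
step 4: [28, -6]
step 5: [22]
step 6: [22, 6]
step 7: [22, 6, -9]
step 8: [22, -54]
step 9: [22, -54, -7]
step 10: [22, -61]
step 11: [22, -61, -1]
step 12: [22, -61, -1, 6]
step 13: [22, -61, -1, 6, 0]
step 14: [22, -61, -1, 0]
step 15: [22, -61, -1, 0, 9]
step 16: [22, -61, -1, 0, 9, -7]
The first disagreement with the trace is at step 14, where the value should be top = 0.

step 14, top = 0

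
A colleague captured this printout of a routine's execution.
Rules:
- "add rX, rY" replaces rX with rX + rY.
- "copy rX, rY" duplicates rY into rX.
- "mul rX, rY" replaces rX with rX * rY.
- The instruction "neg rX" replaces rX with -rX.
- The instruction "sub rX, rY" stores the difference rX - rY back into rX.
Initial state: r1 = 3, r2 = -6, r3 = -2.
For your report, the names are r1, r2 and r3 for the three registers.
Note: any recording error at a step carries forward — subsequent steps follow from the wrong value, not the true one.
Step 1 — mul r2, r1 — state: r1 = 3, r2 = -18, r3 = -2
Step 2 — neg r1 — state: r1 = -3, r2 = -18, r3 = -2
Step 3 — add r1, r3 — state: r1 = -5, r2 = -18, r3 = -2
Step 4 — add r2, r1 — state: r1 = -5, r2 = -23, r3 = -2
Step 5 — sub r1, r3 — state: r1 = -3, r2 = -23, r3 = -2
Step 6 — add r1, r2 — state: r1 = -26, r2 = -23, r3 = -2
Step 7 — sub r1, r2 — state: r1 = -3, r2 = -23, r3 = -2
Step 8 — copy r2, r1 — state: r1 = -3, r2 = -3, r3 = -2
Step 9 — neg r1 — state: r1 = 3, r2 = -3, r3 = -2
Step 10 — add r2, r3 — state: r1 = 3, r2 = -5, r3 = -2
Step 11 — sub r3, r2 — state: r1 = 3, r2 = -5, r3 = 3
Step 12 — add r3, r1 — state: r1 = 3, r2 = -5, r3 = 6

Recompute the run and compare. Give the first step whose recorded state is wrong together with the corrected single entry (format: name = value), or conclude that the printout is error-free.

Recomputing the run from the initial state:
step 1: r1 = 3, r2 = -18, r3 = -2
step 2: r1 = -3, r2 = -18, r3 = -2
step 3: r1 = -5, r2 = -18, r3 = -2
step 4: r1 = -5, r2 = -23, r3 = -2
step 5: r1 = -3, r2 = -23, r3 = -2
step 6: r1 = -26, r2 = -23, r3 = -2
step 7: r1 = -3, r2 = -23, r3 = -2
step 8: r1 = -3, r2 = -3, r3 = -2
step 9: r1 = 3, r2 = -3, r3 = -2
step 10: r1 = 3, r2 = -5, r3 = -2
step 11: r1 = 3, r2 = -5, r3 = 3
step 12: r1 = 3, r2 = -5, r3 = 6
This matches the printout at every step.

no error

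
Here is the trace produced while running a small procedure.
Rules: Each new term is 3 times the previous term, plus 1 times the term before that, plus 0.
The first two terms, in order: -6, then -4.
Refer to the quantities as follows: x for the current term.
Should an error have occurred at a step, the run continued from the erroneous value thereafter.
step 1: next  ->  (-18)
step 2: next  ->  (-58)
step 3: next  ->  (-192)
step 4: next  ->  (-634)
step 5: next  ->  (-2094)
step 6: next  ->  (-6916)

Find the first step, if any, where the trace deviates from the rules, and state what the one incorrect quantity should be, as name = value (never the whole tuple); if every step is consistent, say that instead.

Recomputing the run from the initial state:
step 1: x = -18
step 2: x = -58
step 3: x = -192
step 4: x = -634
step 5: x = -2094
step 6: x = -6916
This matches the trace at every step.

no error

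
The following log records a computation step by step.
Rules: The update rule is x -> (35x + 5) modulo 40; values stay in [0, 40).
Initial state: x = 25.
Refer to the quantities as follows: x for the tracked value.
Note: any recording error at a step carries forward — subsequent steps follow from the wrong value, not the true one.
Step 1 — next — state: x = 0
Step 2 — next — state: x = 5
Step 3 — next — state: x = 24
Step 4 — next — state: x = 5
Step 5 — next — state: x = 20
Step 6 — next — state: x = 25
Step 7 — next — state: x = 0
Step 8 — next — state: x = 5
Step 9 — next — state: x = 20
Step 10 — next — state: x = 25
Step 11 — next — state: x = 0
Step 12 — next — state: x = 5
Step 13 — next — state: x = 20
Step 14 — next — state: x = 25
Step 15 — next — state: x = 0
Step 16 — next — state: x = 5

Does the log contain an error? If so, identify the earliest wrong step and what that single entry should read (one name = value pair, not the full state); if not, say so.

Recomputing the run from the initial state:
step 1: x = 0
step 2: x = 5
step 3: x = 20
step 4: x = 25
step 5: x = 0
step 6: x = 5
step 7: x = 20
step 8: x = 25
step 9: x = 0
step 10: x = 5
step 11: x = 20
step 12: x = 25
step 13: x = 0
step 14: x = 5
step 15: x = 20
step 16: x = 25
The first disagreement with the log is at step 3, where the value should be x = 20.

step 3, x = 20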